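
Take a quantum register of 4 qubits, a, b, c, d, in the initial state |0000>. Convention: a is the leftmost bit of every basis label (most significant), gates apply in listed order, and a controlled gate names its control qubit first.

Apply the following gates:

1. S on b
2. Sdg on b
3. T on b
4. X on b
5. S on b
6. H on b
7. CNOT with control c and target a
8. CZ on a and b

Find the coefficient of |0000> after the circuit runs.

|0000> carries amplitude sqrt(2)*I/2 in the final state. Key observation: steps 1-2 multiply out to the identity, so the circuit reduces to the remaining gates.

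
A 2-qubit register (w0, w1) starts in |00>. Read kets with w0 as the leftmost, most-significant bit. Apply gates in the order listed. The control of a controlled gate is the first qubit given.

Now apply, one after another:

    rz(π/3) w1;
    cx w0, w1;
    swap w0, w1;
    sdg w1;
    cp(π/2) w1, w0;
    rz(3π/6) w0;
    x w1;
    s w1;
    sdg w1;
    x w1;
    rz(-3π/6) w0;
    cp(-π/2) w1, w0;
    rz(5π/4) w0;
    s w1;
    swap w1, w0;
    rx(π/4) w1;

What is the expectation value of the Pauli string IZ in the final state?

In the final state, IZ has expectation sqrt(2)/2.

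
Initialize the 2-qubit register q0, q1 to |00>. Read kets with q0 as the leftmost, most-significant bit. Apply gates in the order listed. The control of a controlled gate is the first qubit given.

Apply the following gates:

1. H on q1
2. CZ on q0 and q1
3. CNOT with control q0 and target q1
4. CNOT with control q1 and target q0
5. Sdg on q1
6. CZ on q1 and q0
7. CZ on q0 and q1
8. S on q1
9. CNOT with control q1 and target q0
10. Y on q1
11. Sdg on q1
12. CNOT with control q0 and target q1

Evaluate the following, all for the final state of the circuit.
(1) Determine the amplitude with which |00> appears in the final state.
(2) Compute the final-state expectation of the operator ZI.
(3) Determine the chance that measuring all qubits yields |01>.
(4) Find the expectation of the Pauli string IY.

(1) The final state's coefficient on |00> equals -sqrt(2)*I/2.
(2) In the final state, ZI has expectation 1.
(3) The probability of measuring |01> is 1/2.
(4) In the final state, IY has expectation 1.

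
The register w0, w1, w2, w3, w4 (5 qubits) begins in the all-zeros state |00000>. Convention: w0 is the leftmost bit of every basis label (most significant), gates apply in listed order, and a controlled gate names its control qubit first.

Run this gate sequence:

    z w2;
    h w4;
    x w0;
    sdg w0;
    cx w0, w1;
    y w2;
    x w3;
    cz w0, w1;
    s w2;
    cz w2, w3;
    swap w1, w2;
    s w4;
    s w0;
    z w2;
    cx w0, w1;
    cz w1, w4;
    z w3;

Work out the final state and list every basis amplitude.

The final amplitudes are -sqrt(2)/2 on |10110>, -sqrt(2)*I/2 on |10111>, and 0 on every other basis state.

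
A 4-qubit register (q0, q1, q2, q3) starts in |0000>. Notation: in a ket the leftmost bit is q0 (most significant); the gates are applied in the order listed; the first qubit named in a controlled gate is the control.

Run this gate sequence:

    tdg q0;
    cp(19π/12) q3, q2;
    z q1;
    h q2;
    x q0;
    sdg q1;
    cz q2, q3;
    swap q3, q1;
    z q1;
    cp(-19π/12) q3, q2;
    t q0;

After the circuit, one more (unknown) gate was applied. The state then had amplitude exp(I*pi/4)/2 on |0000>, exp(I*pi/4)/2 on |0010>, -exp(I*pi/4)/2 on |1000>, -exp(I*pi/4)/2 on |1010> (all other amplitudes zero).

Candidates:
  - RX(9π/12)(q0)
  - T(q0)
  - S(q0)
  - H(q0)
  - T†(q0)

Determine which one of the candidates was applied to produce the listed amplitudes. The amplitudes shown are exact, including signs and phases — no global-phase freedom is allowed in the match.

It was H(q0) that produced the state shown.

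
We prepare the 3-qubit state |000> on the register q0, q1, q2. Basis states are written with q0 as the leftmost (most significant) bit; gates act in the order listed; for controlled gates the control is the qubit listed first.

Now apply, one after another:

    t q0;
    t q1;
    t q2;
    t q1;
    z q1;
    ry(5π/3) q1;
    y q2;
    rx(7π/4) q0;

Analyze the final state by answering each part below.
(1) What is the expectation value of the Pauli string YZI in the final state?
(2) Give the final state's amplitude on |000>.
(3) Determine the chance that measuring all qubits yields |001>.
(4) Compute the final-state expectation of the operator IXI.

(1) In the final state, YZI has expectation sqrt(2)/4.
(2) |000> carries amplitude 0 in the final state.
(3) The probability of measuring |001> is 3*sqrt(2)/16 + 3/8.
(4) The expectation value of IXI is -sqrt(3)/2.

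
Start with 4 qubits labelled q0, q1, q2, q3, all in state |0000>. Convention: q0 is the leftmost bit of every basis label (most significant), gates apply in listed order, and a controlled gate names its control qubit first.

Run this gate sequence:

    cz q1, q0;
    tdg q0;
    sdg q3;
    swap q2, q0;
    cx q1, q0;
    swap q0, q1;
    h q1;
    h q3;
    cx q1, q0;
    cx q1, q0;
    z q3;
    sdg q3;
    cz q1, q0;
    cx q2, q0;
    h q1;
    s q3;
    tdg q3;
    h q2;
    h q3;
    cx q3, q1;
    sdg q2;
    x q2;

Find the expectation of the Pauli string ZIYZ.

The expectation value of ZIYZ is -sqrt(2)/2. Key observation: steps 9-10 multiply out to the identity, so the circuit reduces to the remaining gates.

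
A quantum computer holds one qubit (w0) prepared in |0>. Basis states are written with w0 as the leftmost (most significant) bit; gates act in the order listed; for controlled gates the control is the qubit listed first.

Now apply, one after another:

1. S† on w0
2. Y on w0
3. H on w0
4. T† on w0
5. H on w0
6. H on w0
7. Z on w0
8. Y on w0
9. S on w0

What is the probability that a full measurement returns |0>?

A full measurement returns |0> with probability 1/2.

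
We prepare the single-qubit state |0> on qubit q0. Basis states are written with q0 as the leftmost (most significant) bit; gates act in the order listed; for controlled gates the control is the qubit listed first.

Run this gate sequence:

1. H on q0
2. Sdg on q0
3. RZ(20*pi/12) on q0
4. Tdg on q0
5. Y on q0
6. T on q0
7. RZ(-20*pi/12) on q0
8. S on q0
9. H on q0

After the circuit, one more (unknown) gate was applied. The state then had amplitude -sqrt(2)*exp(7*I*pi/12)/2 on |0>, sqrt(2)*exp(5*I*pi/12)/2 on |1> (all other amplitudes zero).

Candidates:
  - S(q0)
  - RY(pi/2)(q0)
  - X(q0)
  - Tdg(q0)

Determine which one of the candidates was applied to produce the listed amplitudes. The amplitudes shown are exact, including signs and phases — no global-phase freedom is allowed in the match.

The applied gate was RY(pi/2)(q0).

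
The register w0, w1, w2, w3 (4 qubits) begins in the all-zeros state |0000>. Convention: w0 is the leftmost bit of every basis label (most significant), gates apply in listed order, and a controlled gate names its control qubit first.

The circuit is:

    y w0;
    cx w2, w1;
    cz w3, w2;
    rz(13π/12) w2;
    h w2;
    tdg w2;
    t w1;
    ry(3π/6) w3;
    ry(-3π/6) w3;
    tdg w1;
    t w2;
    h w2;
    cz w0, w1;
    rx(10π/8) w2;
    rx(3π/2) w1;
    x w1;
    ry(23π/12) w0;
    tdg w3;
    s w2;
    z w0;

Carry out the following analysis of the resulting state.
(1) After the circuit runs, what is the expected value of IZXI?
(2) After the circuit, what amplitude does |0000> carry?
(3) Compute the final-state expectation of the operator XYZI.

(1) The observable IZXI averages to 0.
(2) The final state's coefficient on |0000> equals sqrt(3)*exp(-13*I*pi/24)/8 + sqrt(2)*sqrt(1/2 - sqrt(2)/4)*sqrt(sqrt(2)/4 + 1/2)*exp(-13*I*pi/24)/4 - sqrt(6)*exp(-13*I*pi/24)/8.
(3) In the final state, XYZI has expectation 1/4 - sqrt(3)/4.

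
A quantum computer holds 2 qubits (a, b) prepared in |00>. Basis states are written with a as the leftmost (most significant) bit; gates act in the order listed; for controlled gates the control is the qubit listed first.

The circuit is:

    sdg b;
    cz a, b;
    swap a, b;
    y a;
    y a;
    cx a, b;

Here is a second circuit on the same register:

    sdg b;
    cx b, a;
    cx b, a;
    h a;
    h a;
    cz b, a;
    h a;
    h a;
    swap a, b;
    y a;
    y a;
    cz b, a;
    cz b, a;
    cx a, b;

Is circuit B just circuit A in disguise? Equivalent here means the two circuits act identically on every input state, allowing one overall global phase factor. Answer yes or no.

Yes: on every input state the two circuits agree up to one overall phase factor.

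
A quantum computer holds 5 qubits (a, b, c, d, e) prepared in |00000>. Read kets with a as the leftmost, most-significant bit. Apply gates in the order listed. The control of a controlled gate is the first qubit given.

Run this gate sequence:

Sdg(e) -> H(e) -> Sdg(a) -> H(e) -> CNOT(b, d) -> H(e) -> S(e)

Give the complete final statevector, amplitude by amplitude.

The resulting statevector has amplitude sqrt(2)/2 on |00000>, sqrt(2)*I/2 on |00001>, and 0 on every other basis state.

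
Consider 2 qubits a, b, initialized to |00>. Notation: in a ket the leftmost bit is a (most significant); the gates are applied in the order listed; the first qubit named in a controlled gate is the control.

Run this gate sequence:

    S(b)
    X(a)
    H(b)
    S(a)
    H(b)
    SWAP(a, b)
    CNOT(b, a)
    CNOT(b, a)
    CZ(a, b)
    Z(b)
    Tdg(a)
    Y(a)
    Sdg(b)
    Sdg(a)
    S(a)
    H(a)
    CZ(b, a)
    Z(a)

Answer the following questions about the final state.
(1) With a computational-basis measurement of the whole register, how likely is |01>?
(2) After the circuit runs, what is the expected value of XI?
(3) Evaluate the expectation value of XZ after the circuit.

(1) Outcome |01> occurs with probability 1/2.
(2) In the final state, XI has expectation -1.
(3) The observable XZ averages to 1.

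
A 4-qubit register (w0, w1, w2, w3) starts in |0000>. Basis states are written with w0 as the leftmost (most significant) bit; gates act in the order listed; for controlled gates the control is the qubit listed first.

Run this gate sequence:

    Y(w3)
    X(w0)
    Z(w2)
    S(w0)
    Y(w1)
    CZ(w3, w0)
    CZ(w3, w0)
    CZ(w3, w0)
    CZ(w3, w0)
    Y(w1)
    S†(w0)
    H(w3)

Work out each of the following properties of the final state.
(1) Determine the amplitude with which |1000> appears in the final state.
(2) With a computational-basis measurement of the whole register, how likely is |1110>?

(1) The final state's coefficient on |1000> equals sqrt(2)*I/2. Key observation: the block from step 4 through step 11 cancels to the identity and can be dropped.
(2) Outcome |1110> occurs with probability 0.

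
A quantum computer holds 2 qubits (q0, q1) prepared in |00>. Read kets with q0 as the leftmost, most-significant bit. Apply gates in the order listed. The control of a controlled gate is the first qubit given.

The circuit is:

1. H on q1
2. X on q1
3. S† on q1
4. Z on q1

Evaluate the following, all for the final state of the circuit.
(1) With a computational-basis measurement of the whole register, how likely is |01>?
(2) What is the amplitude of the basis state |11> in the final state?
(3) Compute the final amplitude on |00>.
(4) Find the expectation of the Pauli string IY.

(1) The probability of measuring |01> is 1/2.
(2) |11> carries amplitude 0 in the final state.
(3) |00> carries amplitude sqrt(2)/2 in the final state.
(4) In the final state, IY has expectation 1.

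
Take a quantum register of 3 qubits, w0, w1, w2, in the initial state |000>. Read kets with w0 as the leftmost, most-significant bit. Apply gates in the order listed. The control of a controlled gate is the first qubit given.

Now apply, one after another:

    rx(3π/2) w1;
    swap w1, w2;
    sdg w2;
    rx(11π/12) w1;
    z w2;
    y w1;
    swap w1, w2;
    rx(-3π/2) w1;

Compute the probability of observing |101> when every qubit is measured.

The probability of measuring |101> is 0.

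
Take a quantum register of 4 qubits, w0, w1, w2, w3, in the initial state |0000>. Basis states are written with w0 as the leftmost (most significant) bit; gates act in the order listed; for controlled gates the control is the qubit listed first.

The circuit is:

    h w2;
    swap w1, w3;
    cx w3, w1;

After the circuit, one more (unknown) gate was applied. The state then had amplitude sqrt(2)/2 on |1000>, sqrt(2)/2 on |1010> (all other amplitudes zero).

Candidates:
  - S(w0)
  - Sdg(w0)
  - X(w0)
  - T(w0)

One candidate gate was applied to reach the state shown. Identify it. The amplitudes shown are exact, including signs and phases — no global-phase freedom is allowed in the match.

The applied gate was X(w0).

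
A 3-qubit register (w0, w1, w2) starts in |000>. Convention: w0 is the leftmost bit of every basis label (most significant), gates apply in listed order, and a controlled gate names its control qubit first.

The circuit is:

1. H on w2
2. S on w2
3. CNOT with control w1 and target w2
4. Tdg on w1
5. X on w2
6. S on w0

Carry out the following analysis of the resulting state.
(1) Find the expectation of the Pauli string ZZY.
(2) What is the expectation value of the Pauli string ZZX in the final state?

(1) The expectation value of ZZY is -1.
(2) The observable ZZX averages to 0.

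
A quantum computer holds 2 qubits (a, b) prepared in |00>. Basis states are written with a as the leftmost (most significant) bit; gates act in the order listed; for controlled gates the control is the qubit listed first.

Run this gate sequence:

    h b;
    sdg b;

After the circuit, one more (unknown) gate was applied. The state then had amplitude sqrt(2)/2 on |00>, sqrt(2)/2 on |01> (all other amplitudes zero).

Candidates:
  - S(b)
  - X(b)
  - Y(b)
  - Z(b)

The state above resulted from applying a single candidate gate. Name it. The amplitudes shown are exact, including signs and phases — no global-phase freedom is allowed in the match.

It was S(b) that produced the state shown.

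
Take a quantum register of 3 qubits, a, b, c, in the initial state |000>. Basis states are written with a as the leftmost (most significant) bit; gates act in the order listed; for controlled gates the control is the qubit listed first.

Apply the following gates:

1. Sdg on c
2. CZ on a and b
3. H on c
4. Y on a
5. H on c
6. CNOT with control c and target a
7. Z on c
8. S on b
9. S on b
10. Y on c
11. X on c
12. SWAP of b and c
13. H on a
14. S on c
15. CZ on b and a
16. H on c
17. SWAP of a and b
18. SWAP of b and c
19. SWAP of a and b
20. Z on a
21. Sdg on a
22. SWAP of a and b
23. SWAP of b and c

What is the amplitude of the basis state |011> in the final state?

The final state's coefficient on |011> equals I/2.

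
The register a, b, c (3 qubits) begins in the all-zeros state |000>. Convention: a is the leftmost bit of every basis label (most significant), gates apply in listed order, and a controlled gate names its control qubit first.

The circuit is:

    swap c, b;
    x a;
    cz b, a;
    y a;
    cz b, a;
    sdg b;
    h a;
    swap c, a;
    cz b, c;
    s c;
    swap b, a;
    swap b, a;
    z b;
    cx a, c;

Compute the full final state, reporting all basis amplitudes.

After the circuit, the state carries amplitude -sqrt(2)*I/2 on |000>, sqrt(2)/2 on |001>, and 0 on every other basis state. Key observation: steps 11-12 multiply out to the identity, so the circuit reduces to the remaining gates.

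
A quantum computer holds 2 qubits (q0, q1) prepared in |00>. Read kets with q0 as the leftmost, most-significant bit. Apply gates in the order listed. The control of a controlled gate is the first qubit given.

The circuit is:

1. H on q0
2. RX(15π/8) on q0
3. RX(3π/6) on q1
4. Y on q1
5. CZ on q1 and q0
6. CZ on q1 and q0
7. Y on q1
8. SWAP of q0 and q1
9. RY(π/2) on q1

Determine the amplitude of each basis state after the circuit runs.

After the circuit, the state carries amplitude 0 on |00>, -sqrt(2)*exp(I*pi/16)/2 on |01>, 0 on |10>, sqrt(2)*(-sin(pi/16) + I*cos(pi/16))/2 on |11>. Key observation: steps 4-7 multiply out to the identity, so the circuit reduces to the remaining gates.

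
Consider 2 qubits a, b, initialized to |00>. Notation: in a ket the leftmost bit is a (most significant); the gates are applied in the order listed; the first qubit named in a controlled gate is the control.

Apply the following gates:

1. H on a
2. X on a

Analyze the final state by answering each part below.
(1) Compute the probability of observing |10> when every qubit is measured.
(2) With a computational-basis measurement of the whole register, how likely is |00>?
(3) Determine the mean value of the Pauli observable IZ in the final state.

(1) The probability of measuring |10> is 1/2.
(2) Outcome |00> occurs with probability 1/2.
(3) The observable IZ averages to 1.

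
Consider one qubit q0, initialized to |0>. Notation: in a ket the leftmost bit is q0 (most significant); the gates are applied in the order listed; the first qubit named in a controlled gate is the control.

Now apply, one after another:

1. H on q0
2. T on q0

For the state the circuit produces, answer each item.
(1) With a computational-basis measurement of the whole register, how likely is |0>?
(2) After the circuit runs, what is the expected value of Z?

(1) The probability of measuring |0> is 1/2.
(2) The observable Z averages to 0.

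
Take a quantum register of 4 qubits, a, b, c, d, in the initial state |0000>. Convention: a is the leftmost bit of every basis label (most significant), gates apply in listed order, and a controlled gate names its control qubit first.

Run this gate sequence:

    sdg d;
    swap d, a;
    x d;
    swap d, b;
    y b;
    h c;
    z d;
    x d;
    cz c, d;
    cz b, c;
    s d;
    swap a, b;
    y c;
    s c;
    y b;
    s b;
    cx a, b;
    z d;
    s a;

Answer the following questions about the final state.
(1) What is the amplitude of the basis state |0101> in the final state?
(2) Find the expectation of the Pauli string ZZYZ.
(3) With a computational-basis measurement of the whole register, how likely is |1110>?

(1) The final state's coefficient on |0101> equals sqrt(2)*I/2.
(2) The expectation value of ZZYZ is 1.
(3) The probability of measuring |1110> is 0.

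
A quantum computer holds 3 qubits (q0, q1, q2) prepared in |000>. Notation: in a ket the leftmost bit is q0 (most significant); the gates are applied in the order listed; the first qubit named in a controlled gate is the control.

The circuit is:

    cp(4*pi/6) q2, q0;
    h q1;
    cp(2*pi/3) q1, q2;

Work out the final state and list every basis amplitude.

The final amplitudes are sqrt(2)/2 on |000>, sqrt(2)/2 on |010>, and 0 on every other basis state.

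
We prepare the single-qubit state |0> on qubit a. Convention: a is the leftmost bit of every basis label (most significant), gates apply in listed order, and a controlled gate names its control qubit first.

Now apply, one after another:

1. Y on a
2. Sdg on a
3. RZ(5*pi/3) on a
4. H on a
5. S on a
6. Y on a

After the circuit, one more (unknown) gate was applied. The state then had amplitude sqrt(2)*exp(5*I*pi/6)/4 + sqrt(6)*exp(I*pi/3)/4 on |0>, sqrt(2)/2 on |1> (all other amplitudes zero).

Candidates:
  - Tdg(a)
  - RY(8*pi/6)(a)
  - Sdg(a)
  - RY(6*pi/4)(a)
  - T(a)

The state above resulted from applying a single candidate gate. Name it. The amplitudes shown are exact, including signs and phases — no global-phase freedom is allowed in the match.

The unique candidate consistent with the amplitudes is RY(8*pi/6)(a).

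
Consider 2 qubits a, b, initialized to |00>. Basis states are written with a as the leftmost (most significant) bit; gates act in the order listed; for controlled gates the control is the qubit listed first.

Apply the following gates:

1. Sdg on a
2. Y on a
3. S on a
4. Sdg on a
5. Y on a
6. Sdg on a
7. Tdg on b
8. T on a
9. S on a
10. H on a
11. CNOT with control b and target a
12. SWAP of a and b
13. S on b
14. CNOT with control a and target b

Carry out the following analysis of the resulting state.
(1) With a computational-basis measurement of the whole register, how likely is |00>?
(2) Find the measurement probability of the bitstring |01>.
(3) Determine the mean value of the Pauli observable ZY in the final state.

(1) The probability of measuring |00> is 1/2. Key observation: gates 2-5 undo each other exactly, leaving only the rest of the circuit to track.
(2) Outcome |01> occurs with probability 1/2.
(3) In the final state, ZY has expectation 1.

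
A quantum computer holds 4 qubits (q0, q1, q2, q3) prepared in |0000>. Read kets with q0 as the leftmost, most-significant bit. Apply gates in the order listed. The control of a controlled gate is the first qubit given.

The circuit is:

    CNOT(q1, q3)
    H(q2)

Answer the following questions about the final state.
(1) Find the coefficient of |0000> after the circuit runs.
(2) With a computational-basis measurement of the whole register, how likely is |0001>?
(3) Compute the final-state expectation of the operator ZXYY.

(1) |0000> carries amplitude sqrt(2)/2 in the final state.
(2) The probability of measuring |0001> is 0.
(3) The expectation value of ZXYY is 0.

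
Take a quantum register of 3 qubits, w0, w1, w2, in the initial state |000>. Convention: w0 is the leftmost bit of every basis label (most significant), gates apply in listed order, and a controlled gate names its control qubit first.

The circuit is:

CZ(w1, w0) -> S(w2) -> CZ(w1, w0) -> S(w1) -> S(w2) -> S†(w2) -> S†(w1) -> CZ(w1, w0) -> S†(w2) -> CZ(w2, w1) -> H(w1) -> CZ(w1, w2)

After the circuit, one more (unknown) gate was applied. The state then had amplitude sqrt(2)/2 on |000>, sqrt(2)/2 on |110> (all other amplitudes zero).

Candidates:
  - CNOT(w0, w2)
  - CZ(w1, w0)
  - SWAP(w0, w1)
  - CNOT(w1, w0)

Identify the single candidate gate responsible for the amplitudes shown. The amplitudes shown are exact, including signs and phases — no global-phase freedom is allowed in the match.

The applied gate was CNOT(w1, w0). Key observation: steps 2-9 multiply out to the identity, so the circuit reduces to the remaining gates.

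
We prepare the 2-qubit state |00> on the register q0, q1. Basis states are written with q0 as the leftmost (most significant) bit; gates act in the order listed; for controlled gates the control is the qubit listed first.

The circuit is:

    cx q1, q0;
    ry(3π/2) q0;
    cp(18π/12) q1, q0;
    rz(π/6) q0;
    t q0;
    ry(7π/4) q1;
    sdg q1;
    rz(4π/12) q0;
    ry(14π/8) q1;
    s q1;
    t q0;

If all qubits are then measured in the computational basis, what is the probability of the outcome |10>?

A full measurement returns |10> with probability 3/8.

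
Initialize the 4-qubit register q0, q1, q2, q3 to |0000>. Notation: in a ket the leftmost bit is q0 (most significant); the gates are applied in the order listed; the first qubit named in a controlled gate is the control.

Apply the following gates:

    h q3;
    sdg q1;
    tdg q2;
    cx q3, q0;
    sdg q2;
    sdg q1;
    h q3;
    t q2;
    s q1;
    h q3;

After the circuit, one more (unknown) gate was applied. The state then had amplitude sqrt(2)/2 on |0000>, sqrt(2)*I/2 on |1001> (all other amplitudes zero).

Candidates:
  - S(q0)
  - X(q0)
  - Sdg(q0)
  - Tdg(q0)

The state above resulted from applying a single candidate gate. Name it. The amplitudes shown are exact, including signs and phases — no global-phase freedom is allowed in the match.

The applied gate was S(q0).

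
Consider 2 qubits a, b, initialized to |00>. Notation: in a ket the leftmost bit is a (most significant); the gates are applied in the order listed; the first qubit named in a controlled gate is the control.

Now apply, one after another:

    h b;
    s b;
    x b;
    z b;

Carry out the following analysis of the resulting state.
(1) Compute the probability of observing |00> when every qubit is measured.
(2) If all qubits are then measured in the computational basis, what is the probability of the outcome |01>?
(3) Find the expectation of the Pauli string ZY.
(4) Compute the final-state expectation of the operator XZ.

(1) A full measurement returns |00> with probability 1/2.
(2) The probability of measuring |01> is 1/2.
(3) The expectation value of ZY is 1.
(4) The observable XZ averages to 0.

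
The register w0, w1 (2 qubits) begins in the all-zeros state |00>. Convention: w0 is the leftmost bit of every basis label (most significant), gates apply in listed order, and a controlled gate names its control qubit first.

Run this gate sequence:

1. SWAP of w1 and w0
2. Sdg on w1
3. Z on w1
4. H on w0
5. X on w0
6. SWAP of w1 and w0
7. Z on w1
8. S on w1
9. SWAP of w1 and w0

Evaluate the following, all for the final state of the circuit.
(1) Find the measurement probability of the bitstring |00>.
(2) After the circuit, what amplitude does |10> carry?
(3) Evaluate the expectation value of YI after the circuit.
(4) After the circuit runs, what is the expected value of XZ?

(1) Outcome |00> occurs with probability 1/2.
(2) |10> carries amplitude -sqrt(2)*I/2 in the final state.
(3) The observable YI averages to -1.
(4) In the final state, XZ has expectation 0.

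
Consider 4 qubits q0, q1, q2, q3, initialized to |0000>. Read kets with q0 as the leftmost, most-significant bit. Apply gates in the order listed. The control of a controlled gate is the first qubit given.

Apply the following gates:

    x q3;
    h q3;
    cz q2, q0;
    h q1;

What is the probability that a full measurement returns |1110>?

Outcome |1110> occurs with probability 0.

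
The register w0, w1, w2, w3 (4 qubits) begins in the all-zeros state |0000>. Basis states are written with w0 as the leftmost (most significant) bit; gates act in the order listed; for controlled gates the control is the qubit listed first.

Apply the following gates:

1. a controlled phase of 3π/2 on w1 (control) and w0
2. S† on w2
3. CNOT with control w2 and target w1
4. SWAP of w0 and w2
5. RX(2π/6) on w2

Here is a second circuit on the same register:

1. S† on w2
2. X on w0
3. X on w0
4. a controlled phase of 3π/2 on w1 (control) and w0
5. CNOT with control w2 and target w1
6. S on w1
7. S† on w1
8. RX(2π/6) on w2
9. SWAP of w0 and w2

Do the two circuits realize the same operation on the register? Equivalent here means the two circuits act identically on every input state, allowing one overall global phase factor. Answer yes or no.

No — the two circuits implement different unitaries, even allowing a global phase.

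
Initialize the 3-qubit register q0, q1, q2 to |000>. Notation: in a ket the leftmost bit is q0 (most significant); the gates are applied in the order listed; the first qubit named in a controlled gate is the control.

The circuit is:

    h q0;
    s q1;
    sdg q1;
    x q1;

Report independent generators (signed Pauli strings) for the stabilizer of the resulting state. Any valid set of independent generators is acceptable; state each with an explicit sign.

One valid set of independent stabilizer generators is +XII, -IZI, +IIZ (any independent generating set of the same group is equally correct). Key observation: gates 2-3 undo each other exactly, leaving only the rest of the circuit to track.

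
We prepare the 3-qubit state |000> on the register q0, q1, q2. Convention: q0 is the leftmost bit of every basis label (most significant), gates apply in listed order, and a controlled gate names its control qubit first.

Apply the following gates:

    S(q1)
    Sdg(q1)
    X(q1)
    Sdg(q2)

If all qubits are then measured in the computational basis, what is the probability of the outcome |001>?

The probability of measuring |001> is 0. Key observation: the block from step 1 through step 2 cancels to the identity and can be dropped.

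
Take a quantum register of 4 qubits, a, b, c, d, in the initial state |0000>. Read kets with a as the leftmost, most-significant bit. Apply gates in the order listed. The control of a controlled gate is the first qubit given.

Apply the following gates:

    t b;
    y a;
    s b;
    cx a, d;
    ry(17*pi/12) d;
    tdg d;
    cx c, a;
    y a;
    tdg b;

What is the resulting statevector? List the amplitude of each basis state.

After the circuit, the state carries amplitude -sqrt(sqrt(2) + 2)/4 - sqrt(6 - 3*sqrt(2))/4 on |0000>, (-sqrt(2 - sqrt(2))/4 + sqrt(3*sqrt(2) + 6)/4)*exp(3*I*pi/4) on |0001>, and 0 on every other basis state.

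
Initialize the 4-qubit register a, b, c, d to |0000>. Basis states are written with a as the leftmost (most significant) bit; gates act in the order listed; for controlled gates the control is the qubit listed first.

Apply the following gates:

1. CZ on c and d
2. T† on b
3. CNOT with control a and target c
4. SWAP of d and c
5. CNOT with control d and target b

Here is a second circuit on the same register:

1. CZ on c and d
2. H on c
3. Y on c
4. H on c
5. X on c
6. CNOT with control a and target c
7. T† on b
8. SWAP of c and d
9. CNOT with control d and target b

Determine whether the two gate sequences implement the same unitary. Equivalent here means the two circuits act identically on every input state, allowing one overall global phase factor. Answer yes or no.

No — the two circuits implement different unitaries, even allowing a global phase.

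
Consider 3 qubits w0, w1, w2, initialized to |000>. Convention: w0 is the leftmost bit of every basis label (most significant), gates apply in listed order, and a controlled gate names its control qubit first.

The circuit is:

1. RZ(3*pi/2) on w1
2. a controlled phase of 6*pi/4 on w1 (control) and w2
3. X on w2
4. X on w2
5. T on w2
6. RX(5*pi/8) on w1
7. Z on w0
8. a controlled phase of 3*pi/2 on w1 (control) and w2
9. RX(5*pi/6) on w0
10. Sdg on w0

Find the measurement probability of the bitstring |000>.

Outcome |000> occurs with probability (2 - sqrt(3))*(2 - sqrt(2 - sqrt(2)))/16. Key observation: gates 3-4 undo each other exactly, leaving only the rest of the circuit to track.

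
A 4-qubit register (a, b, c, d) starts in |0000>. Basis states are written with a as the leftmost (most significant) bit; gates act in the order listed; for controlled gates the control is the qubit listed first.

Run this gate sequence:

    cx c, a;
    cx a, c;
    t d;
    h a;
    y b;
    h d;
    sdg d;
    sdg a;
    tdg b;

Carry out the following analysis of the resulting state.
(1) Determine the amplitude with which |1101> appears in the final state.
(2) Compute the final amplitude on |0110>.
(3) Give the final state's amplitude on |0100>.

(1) |1101> carries amplitude -exp(I*pi/4)/2 in the final state.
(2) The final state's coefficient on |0110> equals 0.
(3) |0100> carries amplitude exp(I*pi/4)/2 in the final state.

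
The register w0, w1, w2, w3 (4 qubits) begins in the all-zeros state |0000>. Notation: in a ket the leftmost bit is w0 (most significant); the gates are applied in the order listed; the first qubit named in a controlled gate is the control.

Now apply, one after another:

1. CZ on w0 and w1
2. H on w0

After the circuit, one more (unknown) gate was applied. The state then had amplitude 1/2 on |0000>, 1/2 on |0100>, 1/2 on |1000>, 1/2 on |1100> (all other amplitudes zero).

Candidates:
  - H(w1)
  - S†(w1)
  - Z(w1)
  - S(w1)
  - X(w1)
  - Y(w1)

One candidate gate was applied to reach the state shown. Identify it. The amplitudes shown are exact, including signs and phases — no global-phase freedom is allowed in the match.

The unique candidate consistent with the amplitudes is H(w1).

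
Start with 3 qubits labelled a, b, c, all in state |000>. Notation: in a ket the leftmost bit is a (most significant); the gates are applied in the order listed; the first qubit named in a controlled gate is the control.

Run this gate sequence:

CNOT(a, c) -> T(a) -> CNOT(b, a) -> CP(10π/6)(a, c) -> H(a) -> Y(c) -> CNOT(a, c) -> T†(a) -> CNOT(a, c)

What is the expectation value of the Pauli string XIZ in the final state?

In the final state, XIZ has expectation -sqrt(2)/2.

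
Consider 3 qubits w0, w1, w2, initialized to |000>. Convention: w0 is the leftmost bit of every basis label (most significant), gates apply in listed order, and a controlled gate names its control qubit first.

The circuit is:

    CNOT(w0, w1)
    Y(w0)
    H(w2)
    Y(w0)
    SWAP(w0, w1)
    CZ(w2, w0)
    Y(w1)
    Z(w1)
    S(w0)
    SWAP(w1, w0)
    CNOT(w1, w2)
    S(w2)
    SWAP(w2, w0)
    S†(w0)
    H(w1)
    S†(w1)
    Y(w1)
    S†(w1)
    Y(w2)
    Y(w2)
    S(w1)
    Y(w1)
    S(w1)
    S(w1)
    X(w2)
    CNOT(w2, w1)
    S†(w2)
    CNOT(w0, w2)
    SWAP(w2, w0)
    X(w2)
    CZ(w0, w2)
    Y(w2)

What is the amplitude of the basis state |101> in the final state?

The final state's coefficient on |101> equals 1/2. Key observation: gates 16-23 undo each other exactly, leaving only the rest of the circuit to track.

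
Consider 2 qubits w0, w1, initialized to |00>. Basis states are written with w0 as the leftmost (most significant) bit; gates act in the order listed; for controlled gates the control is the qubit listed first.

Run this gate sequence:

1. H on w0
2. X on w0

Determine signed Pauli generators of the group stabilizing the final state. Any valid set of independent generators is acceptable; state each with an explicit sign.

One valid set of independent stabilizer generators is +XI, +IZ (any independent generating set of the same group is equally correct).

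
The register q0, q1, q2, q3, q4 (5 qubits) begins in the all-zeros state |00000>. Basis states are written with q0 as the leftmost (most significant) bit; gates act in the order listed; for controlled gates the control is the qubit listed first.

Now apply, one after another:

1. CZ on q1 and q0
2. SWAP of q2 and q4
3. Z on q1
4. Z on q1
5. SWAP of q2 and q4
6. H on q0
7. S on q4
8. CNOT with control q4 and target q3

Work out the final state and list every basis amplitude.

After the circuit, the state carries amplitude sqrt(2)/2 on |00000>, sqrt(2)/2 on |10000>, and 0 on every other basis state. Key observation: steps 2-5 multiply out to the identity, so the circuit reduces to the remaining gates.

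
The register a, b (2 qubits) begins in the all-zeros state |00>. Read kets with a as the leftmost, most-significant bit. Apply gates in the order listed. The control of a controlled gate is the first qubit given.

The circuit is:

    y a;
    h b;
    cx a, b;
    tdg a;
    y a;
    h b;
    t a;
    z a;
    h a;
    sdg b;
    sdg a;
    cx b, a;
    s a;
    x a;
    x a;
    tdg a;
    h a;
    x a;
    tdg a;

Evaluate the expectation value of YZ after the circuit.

The expectation value of YZ is -1/2.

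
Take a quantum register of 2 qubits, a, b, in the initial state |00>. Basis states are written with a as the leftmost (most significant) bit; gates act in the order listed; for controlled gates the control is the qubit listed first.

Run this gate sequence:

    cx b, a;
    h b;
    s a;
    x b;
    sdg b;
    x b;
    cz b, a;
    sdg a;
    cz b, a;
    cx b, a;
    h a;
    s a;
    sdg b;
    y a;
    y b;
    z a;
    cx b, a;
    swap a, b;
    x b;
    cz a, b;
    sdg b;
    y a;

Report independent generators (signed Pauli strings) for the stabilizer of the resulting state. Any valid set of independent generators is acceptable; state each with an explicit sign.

One valid set of independent stabilizer generators is -YZ, +ZX (any independent generating set of the same group is equally correct).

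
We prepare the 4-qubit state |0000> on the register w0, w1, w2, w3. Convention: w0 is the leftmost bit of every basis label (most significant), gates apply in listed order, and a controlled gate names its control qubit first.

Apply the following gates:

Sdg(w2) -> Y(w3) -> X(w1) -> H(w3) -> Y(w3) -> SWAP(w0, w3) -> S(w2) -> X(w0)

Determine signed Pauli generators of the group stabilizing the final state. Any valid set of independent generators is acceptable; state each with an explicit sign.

The stabilizer group can be generated by +XIII, -IZII, +IIZI, +IIIZ, among other valid generating sets.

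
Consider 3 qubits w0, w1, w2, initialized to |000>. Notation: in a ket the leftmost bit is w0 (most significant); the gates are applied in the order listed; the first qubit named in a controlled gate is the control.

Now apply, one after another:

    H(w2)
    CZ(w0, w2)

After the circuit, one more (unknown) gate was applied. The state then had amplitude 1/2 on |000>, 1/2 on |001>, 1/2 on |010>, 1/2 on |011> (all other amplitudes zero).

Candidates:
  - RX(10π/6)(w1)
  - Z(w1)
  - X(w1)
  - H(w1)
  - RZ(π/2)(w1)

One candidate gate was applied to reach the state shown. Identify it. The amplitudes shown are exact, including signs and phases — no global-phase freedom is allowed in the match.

The unique candidate consistent with the amplitudes is H(w1).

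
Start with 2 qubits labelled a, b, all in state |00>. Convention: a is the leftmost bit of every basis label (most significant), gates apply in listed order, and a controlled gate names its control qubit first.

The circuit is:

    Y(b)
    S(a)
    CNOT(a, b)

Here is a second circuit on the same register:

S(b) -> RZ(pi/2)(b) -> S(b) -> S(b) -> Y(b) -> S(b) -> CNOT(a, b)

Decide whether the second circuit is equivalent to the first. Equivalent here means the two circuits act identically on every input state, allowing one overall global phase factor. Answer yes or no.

No: there is an input state on which the two circuits produce genuinely different outputs (not merely differing by a phase).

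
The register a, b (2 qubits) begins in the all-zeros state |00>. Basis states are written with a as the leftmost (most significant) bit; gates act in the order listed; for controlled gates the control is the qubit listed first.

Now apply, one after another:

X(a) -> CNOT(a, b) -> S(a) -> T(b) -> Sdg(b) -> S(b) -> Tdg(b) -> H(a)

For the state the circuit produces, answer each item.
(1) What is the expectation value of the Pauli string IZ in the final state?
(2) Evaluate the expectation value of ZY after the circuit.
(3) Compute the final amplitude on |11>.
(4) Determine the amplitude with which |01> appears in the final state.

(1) The expectation value of IZ is -1. Key observation: gates 4-7 undo each other exactly, leaving only the rest of the circuit to track.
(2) The observable ZY averages to 0.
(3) The amplitude on |11> is -sqrt(2)*I/2.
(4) The final state's coefficient on |01> equals sqrt(2)*I/2.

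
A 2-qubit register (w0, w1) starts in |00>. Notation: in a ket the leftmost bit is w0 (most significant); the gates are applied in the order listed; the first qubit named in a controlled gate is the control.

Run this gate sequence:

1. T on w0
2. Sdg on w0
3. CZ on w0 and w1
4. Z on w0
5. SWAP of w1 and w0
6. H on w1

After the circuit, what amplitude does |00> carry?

The amplitude on |00> is sqrt(2)/2.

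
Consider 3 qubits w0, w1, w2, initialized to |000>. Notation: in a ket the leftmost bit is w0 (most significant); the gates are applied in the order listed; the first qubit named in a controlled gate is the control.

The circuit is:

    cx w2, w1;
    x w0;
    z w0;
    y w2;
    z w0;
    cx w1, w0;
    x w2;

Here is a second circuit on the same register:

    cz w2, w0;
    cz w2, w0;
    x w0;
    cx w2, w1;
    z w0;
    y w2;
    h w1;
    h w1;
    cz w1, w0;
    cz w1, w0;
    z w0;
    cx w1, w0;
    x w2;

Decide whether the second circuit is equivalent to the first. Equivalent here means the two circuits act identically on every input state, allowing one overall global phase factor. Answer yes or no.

Yes, they are equivalent — the unitaries differ by at most a global phase.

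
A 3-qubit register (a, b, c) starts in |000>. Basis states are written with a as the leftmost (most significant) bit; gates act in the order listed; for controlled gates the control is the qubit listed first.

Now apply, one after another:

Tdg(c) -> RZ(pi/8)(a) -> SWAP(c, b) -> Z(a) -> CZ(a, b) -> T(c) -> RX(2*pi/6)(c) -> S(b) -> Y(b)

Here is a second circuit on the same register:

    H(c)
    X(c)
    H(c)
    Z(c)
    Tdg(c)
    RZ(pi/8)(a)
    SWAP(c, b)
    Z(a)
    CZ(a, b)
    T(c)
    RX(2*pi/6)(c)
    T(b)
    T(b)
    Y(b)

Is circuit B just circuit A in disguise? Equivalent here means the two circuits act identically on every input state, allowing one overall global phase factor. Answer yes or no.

Yes, they are equivalent — the unitaries differ by at most a global phase.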